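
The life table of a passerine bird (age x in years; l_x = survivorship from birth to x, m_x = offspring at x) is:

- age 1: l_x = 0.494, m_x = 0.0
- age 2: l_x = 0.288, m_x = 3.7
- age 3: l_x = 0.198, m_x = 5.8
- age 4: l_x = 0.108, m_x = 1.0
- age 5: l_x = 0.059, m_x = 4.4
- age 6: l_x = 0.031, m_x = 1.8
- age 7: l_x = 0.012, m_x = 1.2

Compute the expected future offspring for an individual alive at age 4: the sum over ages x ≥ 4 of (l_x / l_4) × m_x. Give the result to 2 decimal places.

4.05

l_4 = 0.108. Conditional survival from age 4 to x is l_x / l_4.
  x=4: (0.108/0.108) × 1.0 = 1.0000
  x=5: (0.059/0.108) × 4.4 = 2.4037
  x=6: (0.031/0.108) × 1.8 = 0.5167
  x=7: (0.012/0.108) × 1.2 = 0.1333
Sum = 1.0000 + 2.4037 + 0.5167 + 0.1333 = 4.0537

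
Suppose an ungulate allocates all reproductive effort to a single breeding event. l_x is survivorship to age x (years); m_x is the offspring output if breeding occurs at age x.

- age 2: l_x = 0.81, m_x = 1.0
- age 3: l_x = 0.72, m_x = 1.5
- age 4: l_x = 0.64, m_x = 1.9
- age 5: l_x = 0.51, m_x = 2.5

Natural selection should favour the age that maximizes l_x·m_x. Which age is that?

Expected offspring if breeding at age x = l_x × m_x:
  age 2: 0.81 × 1.0 = 0.810
  age 3: 0.72 × 1.5 = 1.080
  age 4: 0.64 × 1.9 = 1.216
  age 5: 0.51 × 2.5 = 1.275
Maximum at age 5 (1.275).

5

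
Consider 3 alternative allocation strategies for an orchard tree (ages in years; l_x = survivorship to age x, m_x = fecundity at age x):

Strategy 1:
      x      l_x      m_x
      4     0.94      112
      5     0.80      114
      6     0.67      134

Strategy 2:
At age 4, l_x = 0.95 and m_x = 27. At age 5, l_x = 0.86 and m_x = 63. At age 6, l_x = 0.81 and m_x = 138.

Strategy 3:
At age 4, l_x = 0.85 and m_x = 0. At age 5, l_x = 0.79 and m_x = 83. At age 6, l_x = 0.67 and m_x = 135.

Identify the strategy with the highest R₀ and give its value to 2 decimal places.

Strategy 1: R₀ = 0.94×112 + 0.80×114 + 0.67×134 = 286.2600
Strategy 2: R₀ = 0.95×27 + 0.86×63 + 0.81×138 = 191.6100
Strategy 3: R₀ = 0.85×0 + 0.79×83 + 0.67×135 = 156.0200
Highest R₀: strategy 1 with 286.2600.

286.26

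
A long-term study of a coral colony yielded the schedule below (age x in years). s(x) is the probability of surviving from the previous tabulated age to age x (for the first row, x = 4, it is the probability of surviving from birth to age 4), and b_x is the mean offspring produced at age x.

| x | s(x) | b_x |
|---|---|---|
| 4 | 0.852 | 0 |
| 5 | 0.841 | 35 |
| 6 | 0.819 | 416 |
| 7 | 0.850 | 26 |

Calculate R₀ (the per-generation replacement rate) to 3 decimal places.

Survivorship from birth: l_x = s_4·s_5·…·s_x.
  l_4 = 0.85200
  l_5 = 0.71653
  l_6 = 0.58684
  l_7 = 0.49881
R₀ = Σ l_x b_x:
  age 4: 0.85200 × 0 = 0.0000
  age 5: 0.71653 × 35 = 25.0785
  age 6: 0.58684 × 416 = 244.1254
  age 7: 0.49881 × 26 = 12.9691
R₀ = 0.0000 + 25.0785 + 244.1254 + 12.9691 = 282.1731

282.173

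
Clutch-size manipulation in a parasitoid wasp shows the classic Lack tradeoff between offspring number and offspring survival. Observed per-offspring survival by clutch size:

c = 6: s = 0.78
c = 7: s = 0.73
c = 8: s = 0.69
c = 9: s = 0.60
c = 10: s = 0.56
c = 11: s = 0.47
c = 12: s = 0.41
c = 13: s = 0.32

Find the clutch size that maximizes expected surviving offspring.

10

Expected surviving offspring = c × s(c):
  c=6: 6 × 0.78 = 4.680
  c=7: 7 × 0.73 = 5.110
  c=8: 8 × 0.69 = 5.520
  c=9: 9 × 0.60 = 5.400
  c=10: 10 × 0.56 = 5.600
  c=11: 11 × 0.47 = 5.170
  c=12: 12 × 0.41 = 4.920
  c=13: 13 × 0.32 = 4.160
Maximum at c = 10 (5.600 surviving offspring).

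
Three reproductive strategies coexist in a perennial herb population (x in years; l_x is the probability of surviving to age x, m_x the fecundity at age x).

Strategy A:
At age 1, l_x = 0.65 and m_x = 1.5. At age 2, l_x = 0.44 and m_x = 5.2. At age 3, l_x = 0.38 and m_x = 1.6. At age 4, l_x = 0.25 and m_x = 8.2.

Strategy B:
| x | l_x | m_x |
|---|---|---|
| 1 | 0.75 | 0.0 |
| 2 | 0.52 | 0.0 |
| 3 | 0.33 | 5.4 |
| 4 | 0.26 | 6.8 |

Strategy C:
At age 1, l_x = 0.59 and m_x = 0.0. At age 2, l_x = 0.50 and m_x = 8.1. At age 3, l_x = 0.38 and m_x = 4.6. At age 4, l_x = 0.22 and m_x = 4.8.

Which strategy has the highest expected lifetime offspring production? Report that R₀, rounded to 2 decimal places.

6.85

Strategy A: R₀ = 0.65×1.5 + 0.44×5.2 + 0.38×1.6 + 0.25×8.2 = 5.9210
Strategy B: R₀ = 0.75×0.0 + 0.52×0.0 + 0.33×5.4 + 0.26×6.8 = 3.5500
Strategy C: R₀ = 0.59×0.0 + 0.50×8.1 + 0.38×4.6 + 0.22×4.8 = 6.8540
Highest R₀: strategy C with 6.8540.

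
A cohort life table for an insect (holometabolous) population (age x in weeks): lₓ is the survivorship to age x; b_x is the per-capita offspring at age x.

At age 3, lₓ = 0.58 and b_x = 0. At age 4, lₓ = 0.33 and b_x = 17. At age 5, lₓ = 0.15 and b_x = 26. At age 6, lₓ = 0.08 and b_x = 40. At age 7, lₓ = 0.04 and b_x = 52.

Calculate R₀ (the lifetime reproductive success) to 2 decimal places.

R₀ = Σ lₓ b_x:
  age 3: 0.58 × 0 = 0.0000
  age 4: 0.33 × 17 = 5.6100
  age 5: 0.15 × 26 = 3.9000
  age 6: 0.08 × 40 = 3.2000
  age 7: 0.04 × 52 = 2.0800
R₀ = 0.0000 + 5.6100 + 3.9000 + 3.2000 + 2.0800 = 14.7900

14.79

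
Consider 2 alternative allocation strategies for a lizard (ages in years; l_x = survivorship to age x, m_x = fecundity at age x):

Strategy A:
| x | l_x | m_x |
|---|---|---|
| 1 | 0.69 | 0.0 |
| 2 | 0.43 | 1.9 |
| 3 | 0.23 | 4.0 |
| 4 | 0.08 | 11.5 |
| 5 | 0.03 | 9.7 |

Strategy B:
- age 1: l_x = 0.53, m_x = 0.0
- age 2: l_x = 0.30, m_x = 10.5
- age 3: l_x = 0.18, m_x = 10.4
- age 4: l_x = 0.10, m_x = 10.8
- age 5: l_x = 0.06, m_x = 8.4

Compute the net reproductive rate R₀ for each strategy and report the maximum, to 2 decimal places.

6.61

Strategy A: R₀ = 0.69×0.0 + 0.43×1.9 + 0.23×4.0 + 0.08×11.5 + 0.03×9.7 = 2.9480
Strategy B: R₀ = 0.53×0.0 + 0.30×10.5 + 0.18×10.4 + 0.10×10.8 + 0.06×8.4 = 6.6060
Highest R₀: strategy B with 6.6060.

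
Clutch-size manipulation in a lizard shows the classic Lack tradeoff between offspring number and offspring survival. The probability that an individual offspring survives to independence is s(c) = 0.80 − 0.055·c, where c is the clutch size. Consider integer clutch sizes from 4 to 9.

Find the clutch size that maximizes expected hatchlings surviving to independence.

Expected hatchlings surviving to independence = c × s(c):
  c=4: 4 × 0.580 = 2.320
  c=5: 5 × 0.525 = 2.625
  c=6: 6 × 0.470 = 2.820
  c=7: 7 × 0.415 = 2.905
  c=8: 8 × 0.360 = 2.880
  c=9: 9 × 0.305 = 2.745
Maximum at c = 7 (2.905 hatchlings surviving to independence).

7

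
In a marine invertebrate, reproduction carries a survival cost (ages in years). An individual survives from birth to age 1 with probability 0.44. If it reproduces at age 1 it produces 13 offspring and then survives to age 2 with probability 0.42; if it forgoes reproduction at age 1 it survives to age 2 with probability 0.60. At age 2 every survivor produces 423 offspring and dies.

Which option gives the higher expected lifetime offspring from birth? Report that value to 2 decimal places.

breed at age 1: R₀ = 0.44 × (13 + 0.42 × 423) = 0.44 × 190.6600 = 83.8904
delay to age 2: R₀ = 0.44 × (0.60 × 423) = 0.44 × 253.8000 = 111.6720
Higher: delay to age 2 (111.6720).

111.67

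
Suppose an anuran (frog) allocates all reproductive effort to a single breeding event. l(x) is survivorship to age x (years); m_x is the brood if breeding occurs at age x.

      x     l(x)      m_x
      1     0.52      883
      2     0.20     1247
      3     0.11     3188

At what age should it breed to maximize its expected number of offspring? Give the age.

1

Expected offspring if breeding at age x = l(x) × m_x:
  age 1: 0.52 × 883 = 459.160
  age 2: 0.20 × 1247 = 249.400
  age 3: 0.11 × 3188 = 350.680
Maximum at age 1 (459.160).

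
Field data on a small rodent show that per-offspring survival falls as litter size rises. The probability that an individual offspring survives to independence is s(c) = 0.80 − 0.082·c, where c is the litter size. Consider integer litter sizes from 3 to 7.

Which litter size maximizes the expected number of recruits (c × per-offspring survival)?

Expected recruits = c × s(c):
  c=3: 3 × 0.554 = 1.662
  c=4: 4 × 0.472 = 1.888
  c=5: 5 × 0.390 = 1.950
  c=6: 6 × 0.308 = 1.848
  c=7: 7 × 0.226 = 1.582
Maximum at c = 5 (1.950 recruits).

5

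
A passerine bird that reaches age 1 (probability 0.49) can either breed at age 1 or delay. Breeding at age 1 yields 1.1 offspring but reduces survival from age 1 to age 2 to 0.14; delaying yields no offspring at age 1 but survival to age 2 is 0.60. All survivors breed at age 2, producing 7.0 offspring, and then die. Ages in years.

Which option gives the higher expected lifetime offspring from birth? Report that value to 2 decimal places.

2.06

breed at age 1: R₀ = 0.49 × (1.1 + 0.14 × 7.0) = 0.49 × 2.0800 = 1.0192
delay to age 2: R₀ = 0.49 × (0.60 × 7.0) = 0.49 × 4.2000 = 2.0580
Higher: delay to age 2 (2.0580).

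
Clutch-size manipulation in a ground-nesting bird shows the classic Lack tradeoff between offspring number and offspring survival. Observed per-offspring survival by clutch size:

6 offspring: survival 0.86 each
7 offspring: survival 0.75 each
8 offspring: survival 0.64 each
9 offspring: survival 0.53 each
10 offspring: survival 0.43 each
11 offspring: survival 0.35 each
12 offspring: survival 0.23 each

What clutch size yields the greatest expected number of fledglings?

Expected fledglings = c × s(c):
  c=6: 6 × 0.86 = 5.160
  c=7: 7 × 0.75 = 5.250
  c=8: 8 × 0.64 = 5.120
  c=9: 9 × 0.53 = 4.770
  c=10: 10 × 0.43 = 4.300
  c=11: 11 × 0.35 = 3.850
  c=12: 12 × 0.23 = 2.760
Maximum at c = 7 (5.250 fledglings).

7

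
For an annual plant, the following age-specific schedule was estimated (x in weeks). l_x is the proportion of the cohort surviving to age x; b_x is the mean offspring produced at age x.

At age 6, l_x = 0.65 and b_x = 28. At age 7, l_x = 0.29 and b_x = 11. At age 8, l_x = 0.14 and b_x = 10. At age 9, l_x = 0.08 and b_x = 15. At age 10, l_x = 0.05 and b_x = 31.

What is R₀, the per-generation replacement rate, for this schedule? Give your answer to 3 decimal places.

25.540

R₀ = Σ l_x b_x:
  age 6: 0.65 × 28 = 18.2000
  age 7: 0.29 × 11 = 3.1900
  age 8: 0.14 × 10 = 1.4000
  age 9: 0.08 × 15 = 1.2000
  age 10: 0.05 × 31 = 1.5500
R₀ = 18.2000 + 3.1900 + 1.4000 + 1.2000 + 1.5500 = 25.5400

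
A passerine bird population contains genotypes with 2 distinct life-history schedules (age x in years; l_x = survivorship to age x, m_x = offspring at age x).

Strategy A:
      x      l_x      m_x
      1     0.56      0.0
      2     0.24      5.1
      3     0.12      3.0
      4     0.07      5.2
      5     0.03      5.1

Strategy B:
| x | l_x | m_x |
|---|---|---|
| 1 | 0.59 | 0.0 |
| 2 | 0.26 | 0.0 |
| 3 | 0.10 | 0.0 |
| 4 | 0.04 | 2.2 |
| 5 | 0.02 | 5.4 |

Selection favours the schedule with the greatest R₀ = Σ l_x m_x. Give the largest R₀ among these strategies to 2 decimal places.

Strategy A: R₀ = 0.56×0.0 + 0.24×5.1 + 0.12×3.0 + 0.07×5.2 + 0.03×5.1 = 2.1010
Strategy B: R₀ = 0.59×0.0 + 0.26×0.0 + 0.10×0.0 + 0.04×2.2 + 0.02×5.4 = 0.1960
Highest R₀: strategy A with 2.1010.

2.10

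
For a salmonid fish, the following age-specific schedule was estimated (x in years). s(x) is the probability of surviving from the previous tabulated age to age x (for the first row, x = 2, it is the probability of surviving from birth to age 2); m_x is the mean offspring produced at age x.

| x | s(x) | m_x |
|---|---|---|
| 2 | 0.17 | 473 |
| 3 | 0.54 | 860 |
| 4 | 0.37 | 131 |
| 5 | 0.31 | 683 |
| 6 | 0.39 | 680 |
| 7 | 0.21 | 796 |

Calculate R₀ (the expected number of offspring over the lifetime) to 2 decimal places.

174.48

Survivorship from birth: l_x = s_2·s_3·…·s_x.
  l_2 = 0.17000
  l_3 = 0.09180
  l_4 = 0.03397
  l_5 = 0.01053
  l_6 = 0.00411
  l_7 = 0.00086
R₀ = Σ l_x m_x:
  age 2: 0.17000 × 473 = 80.4100
  age 3: 0.09180 × 860 = 78.9480
  age 4: 0.03397 × 131 = 4.4501
  age 5: 0.01053 × 683 = 7.1920
  age 6: 0.00411 × 680 = 2.7948
  age 7: 0.00086 × 796 = 0.6846
R₀ = 80.4100 + 78.9480 + 4.4501 + 7.1920 + 2.7948 + 0.6846 = 174.4794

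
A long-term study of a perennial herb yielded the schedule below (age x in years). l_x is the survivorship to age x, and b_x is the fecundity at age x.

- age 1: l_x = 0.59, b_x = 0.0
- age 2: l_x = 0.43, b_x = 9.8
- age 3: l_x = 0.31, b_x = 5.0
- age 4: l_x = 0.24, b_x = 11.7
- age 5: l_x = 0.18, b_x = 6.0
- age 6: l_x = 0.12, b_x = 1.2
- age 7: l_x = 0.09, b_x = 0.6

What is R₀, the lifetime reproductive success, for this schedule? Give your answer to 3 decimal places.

9.850

R₀ = Σ l_x b_x:
  age 1: 0.59 × 0.0 = 0.0000
  age 2: 0.43 × 9.8 = 4.2140
  age 3: 0.31 × 5.0 = 1.5500
  age 4: 0.24 × 11.7 = 2.8080
  age 5: 0.18 × 6.0 = 1.0800
  age 6: 0.12 × 1.2 = 0.1440
  age 7: 0.09 × 0.6 = 0.0540
R₀ = 0.0000 + 4.2140 + 1.5500 + 2.8080 + 1.0800 + 0.1440 + 0.0540 = 9.8500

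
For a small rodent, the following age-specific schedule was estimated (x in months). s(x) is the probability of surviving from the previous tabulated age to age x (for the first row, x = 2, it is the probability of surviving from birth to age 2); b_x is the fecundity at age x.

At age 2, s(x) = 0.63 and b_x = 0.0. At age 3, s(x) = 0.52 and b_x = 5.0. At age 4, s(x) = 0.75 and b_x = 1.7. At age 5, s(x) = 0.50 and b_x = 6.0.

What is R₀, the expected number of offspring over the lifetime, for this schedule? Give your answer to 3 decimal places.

Survivorship from birth: l_x = s_2·s_3·…·s_x.
  l_2 = 0.63000
  l_3 = 0.32760
  l_4 = 0.24570
  l_5 = 0.12285
R₀ = Σ l_x b_x:
  age 2: 0.63000 × 0.0 = 0.0000
  age 3: 0.32760 × 5.0 = 1.6380
  age 4: 0.24570 × 1.7 = 0.4177
  age 5: 0.12285 × 6.0 = 0.7371
R₀ = 0.0000 + 1.6380 + 0.4177 + 0.7371 = 2.7928

2.793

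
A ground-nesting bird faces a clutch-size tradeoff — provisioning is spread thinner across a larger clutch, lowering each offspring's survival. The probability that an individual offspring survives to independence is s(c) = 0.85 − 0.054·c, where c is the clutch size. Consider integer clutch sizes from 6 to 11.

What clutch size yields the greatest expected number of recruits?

8

Expected recruits = c × s(c):
  c=6: 6 × 0.526 = 3.156
  c=7: 7 × 0.472 = 3.304
  c=8: 8 × 0.418 = 3.344
  c=9: 9 × 0.364 = 3.276
  c=10: 10 × 0.310 = 3.100
  c=11: 11 × 0.256 = 2.816
Maximum at c = 8 (3.344 recruits).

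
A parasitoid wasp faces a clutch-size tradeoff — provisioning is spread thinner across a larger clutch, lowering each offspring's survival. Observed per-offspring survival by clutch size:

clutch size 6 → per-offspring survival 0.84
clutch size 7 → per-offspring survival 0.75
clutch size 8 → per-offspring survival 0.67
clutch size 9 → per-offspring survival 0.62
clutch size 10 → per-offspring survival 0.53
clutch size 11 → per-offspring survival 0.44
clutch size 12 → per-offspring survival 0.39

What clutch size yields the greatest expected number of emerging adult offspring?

Expected emerging adult offspring = c × s(c):
  c=6: 6 × 0.84 = 5.040
  c=7: 7 × 0.75 = 5.250
  c=8: 8 × 0.67 = 5.360
  c=9: 9 × 0.62 = 5.580
  c=10: 10 × 0.53 = 5.300
  c=11: 11 × 0.44 = 4.840
  c=12: 12 × 0.39 = 4.680
Maximum at c = 9 (5.580 emerging adult offspring).

9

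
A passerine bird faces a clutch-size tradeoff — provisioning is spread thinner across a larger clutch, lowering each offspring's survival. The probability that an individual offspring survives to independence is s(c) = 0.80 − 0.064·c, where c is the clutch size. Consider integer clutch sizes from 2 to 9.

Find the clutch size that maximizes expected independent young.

6

Expected independent young = c × s(c):
  c=2: 2 × 0.672 = 1.344
  c=3: 3 × 0.608 = 1.824
  c=4: 4 × 0.544 = 2.176
  c=5: 5 × 0.480 = 2.400
  c=6: 6 × 0.416 = 2.496
  c=7: 7 × 0.352 = 2.464
  c=8: 8 × 0.288 = 2.304
  c=9: 9 × 0.224 = 2.016
Maximum at c = 6 (2.496 independent young).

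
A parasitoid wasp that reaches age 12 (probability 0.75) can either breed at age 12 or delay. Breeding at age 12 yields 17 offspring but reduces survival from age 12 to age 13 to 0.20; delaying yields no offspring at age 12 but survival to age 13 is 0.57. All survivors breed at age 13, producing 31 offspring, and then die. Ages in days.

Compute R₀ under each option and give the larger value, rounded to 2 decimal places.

17.40

breed at age 12: R₀ = 0.75 × (17 + 0.20 × 31) = 0.75 × 23.2000 = 17.4000
delay to age 13: R₀ = 0.75 × (0.57 × 31) = 0.75 × 17.6700 = 13.2525
Higher: breed at age 12 (17.4000).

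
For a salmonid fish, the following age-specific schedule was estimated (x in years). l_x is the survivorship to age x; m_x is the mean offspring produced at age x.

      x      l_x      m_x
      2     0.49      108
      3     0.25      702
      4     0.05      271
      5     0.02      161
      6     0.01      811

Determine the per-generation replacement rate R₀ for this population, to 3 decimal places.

R₀ = Σ l_x m_x:
  age 2: 0.49 × 108 = 52.9200
  age 3: 0.25 × 702 = 175.5000
  age 4: 0.05 × 271 = 13.5500
  age 5: 0.02 × 161 = 3.2200
  age 6: 0.01 × 811 = 8.1100
R₀ = 52.9200 + 175.5000 + 13.5500 + 3.2200 + 8.1100 = 253.3000

253.300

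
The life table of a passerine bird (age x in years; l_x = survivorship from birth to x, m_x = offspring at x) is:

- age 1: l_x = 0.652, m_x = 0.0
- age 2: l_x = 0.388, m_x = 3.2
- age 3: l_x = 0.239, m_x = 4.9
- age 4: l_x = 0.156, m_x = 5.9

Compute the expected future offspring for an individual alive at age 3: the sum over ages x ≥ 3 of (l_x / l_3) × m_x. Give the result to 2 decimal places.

8.75

l_3 = 0.239. Conditional survival from age 3 to x is l_x / l_3.
  x=3: (0.239/0.239) × 4.9 = 4.9000
  x=4: (0.156/0.239) × 5.9 = 3.8510
Sum = 4.9000 + 3.8510 = 8.7510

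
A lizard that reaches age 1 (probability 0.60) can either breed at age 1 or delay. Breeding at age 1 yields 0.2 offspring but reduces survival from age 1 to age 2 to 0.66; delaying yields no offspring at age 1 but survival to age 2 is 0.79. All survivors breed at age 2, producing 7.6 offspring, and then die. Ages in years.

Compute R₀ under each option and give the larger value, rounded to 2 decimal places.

3.60

breed at age 1: R₀ = 0.60 × (0.2 + 0.66 × 7.6) = 0.60 × 5.2160 = 3.1296
delay to age 2: R₀ = 0.60 × (0.79 × 7.6) = 0.60 × 6.0040 = 3.6024
Higher: delay to age 2 (3.6024).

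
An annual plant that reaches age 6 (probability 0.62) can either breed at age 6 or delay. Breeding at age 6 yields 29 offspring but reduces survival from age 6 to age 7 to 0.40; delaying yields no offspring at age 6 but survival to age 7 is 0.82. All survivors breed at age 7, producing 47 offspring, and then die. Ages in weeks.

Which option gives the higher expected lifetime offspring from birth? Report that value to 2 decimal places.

breed at age 6: R₀ = 0.62 × (29 + 0.40 × 47) = 0.62 × 47.8000 = 29.6360
delay to age 7: R₀ = 0.62 × (0.82 × 47) = 0.62 × 38.5400 = 23.8948
Higher: breed at age 6 (29.6360).

29.64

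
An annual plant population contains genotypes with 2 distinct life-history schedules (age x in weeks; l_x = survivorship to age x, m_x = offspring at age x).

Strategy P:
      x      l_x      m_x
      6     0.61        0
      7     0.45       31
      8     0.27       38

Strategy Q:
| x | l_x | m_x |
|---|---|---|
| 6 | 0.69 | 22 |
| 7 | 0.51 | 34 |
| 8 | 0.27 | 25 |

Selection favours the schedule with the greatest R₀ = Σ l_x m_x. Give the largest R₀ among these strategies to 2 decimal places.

39.27

Strategy P: R₀ = 0.61×0 + 0.45×31 + 0.27×38 = 24.2100
Strategy Q: R₀ = 0.69×22 + 0.51×34 + 0.27×25 = 39.2700
Highest R₀: strategy Q with 39.2700.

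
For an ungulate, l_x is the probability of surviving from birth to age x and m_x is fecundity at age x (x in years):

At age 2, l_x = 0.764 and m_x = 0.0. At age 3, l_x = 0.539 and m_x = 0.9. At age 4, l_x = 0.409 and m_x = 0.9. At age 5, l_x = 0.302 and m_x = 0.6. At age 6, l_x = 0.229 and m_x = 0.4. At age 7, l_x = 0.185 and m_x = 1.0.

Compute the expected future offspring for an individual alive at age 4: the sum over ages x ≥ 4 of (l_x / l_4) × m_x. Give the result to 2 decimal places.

2.02

l_4 = 0.409. Conditional survival from age 4 to x is l_x / l_4.
  x=4: (0.409/0.409) × 0.9 = 0.9000
  x=5: (0.302/0.409) × 0.6 = 0.4430
  x=6: (0.229/0.409) × 0.4 = 0.2240
  x=7: (0.185/0.409) × 1.0 = 0.4523
Sum = 0.9000 + 0.4430 + 0.2240 + 0.4523 = 2.0193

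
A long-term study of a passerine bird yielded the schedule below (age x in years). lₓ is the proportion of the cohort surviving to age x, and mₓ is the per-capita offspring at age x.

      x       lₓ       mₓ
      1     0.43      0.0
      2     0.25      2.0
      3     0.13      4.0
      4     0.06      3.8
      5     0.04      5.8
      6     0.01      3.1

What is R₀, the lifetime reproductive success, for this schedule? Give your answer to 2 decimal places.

R₀ = Σ lₓ mₓ:
  age 1: 0.43 × 0.0 = 0.0000
  age 2: 0.25 × 2.0 = 0.5000
  age 3: 0.13 × 4.0 = 0.5200
  age 4: 0.06 × 3.8 = 0.2280
  age 5: 0.04 × 5.8 = 0.2320
  age 6: 0.01 × 3.1 = 0.0310
R₀ = 0.0000 + 0.5000 + 0.5200 + 0.2280 + 0.2320 + 0.0310 = 1.5110

1.51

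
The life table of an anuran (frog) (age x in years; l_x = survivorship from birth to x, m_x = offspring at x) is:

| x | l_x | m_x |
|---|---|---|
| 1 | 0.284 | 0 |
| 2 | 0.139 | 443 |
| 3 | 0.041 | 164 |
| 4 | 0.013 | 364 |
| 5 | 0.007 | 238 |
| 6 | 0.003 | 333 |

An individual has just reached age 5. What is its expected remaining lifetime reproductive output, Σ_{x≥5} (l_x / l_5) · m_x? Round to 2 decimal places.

l_5 = 0.007. Conditional survival from age 5 to x is l_x / l_5.
  x=5: (0.007/0.007) × 238 = 238.0000
  x=6: (0.003/0.007) × 333 = 142.7143
Sum = 238.0000 + 142.7143 = 380.7143

380.71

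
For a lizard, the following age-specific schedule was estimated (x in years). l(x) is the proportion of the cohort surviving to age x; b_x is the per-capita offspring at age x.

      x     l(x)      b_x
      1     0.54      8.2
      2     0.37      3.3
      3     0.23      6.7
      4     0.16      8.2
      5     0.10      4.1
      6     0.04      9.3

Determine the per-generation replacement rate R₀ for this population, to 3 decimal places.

R₀ = Σ l(x) b_x:
  age 1: 0.54 × 8.2 = 4.4280
  age 2: 0.37 × 3.3 = 1.2210
  age 3: 0.23 × 6.7 = 1.5410
  age 4: 0.16 × 8.2 = 1.3120
  age 5: 0.10 × 4.1 = 0.4100
  age 6: 0.04 × 9.3 = 0.3720
R₀ = 4.4280 + 1.2210 + 1.5410 + 1.3120 + 0.4100 + 0.3720 = 9.2840

9.284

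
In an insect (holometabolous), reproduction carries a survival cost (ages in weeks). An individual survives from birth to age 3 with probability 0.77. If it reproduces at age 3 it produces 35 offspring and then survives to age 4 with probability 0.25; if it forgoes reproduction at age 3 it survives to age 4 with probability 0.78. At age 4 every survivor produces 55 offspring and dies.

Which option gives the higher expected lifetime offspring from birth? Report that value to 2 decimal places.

37.54

breed at age 3: R₀ = 0.77 × (35 + 0.25 × 55) = 0.77 × 48.7500 = 37.5375
delay to age 4: R₀ = 0.77 × (0.78 × 55) = 0.77 × 42.9000 = 33.0330
Higher: breed at age 3 (37.5375).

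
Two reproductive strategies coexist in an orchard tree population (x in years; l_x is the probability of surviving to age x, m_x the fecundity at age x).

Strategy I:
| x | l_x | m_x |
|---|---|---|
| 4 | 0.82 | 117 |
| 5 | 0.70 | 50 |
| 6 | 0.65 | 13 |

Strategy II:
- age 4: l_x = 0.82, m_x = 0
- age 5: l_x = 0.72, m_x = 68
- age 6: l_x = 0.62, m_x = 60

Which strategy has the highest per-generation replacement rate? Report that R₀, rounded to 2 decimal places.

139.39

Strategy I: R₀ = 0.82×117 + 0.70×50 + 0.65×13 = 139.3900
Strategy II: R₀ = 0.82×0 + 0.72×68 + 0.62×60 = 86.1600
Highest R₀: strategy I with 139.3900.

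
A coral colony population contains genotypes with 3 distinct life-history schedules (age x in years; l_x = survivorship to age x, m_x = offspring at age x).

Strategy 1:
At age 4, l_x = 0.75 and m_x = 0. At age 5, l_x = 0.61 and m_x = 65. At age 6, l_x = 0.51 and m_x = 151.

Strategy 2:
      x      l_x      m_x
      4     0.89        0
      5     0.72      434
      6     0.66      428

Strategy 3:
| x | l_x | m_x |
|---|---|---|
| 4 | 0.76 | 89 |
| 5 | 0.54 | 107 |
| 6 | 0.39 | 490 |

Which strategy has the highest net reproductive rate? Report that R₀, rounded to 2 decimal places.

Strategy 1: R₀ = 0.75×0 + 0.61×65 + 0.51×151 = 116.6600
Strategy 2: R₀ = 0.89×0 + 0.72×434 + 0.66×428 = 594.9600
Strategy 3: R₀ = 0.76×89 + 0.54×107 + 0.39×490 = 316.5200
Highest R₀: strategy 2 with 594.9600.

594.96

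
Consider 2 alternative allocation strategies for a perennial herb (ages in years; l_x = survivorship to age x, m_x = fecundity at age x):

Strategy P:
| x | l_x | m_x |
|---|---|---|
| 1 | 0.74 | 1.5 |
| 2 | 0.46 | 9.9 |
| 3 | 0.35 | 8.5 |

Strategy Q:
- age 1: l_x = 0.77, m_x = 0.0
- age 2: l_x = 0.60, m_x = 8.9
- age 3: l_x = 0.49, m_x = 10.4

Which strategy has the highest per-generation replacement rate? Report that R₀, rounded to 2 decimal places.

10.44

Strategy P: R₀ = 0.74×1.5 + 0.46×9.9 + 0.35×8.5 = 8.6390
Strategy Q: R₀ = 0.77×0.0 + 0.60×8.9 + 0.49×10.4 = 10.4360
Highest R₀: strategy Q with 10.4360.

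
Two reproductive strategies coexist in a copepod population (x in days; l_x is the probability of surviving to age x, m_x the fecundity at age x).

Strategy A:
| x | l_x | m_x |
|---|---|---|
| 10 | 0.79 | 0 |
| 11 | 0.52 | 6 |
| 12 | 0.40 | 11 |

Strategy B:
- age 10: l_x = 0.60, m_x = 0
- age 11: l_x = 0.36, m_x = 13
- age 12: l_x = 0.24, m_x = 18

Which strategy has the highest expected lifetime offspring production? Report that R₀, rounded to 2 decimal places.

9.00

Strategy A: R₀ = 0.79×0 + 0.52×6 + 0.40×11 = 7.5200
Strategy B: R₀ = 0.60×0 + 0.36×13 + 0.24×18 = 9.0000
Highest R₀: strategy B with 9.0000.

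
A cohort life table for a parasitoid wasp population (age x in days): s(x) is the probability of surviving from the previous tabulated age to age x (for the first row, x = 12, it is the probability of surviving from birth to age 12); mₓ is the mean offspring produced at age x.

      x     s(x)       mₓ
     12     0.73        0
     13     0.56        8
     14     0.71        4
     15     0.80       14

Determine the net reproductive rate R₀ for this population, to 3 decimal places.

7.682

Survivorship from birth: l_x = s_12·s_13·…·s_x.
  l_12 = 0.73000
  l_13 = 0.40880
  l_14 = 0.29025
  l_15 = 0.23220
R₀ = Σ l_x mₓ:
  age 12: 0.73000 × 0 = 0.0000
  age 13: 0.40880 × 8 = 3.2704
  age 14: 0.29025 × 4 = 1.1610
  age 15: 0.23220 × 14 = 3.2508
R₀ = 0.0000 + 3.2704 + 1.1610 + 3.2508 = 7.6822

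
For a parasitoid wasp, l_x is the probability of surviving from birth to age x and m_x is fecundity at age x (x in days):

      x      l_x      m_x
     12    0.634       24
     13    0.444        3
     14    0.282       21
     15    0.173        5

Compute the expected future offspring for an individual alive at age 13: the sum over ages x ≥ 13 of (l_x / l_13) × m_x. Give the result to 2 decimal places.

18.29

l_13 = 0.444. Conditional survival from age 13 to x is l_x / l_13.
  x=13: (0.444/0.444) × 3 = 3.0000
  x=14: (0.282/0.444) × 21 = 13.3378
  x=15: (0.173/0.444) × 5 = 1.9482
Sum = 3.0000 + 13.3378 + 1.9482 = 18.2860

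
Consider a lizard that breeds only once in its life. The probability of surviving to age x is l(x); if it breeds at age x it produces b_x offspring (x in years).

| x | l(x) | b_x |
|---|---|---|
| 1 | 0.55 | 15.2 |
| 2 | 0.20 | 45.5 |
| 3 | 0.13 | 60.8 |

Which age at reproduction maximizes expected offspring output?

2

Expected offspring if breeding at age x = l(x) × b_x:
  age 1: 0.55 × 15.2 = 8.360
  age 2: 0.20 × 45.5 = 9.100
  age 3: 0.13 × 60.8 = 7.904
Maximum at age 2 (9.100).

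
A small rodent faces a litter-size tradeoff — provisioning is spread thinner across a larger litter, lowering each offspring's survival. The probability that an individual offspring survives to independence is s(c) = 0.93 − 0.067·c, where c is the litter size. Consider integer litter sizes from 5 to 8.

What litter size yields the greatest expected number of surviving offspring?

Expected surviving offspring = c × s(c):
  c=5: 5 × 0.595 = 2.975
  c=6: 6 × 0.528 = 3.168
  c=7: 7 × 0.461 = 3.227
  c=8: 8 × 0.394 = 3.152
Maximum at c = 7 (3.227 surviving offspring).

7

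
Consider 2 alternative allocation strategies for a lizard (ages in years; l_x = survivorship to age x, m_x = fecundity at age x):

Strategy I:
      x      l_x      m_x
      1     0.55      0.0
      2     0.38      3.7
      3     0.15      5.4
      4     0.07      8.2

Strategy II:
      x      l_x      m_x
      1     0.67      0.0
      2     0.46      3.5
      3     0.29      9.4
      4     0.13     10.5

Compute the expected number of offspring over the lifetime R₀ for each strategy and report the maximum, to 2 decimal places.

5.70

Strategy I: R₀ = 0.55×0.0 + 0.38×3.7 + 0.15×5.4 + 0.07×8.2 = 2.7900
Strategy II: R₀ = 0.67×0.0 + 0.46×3.5 + 0.29×9.4 + 0.13×10.5 = 5.7010
Highest R₀: strategy II with 5.7010.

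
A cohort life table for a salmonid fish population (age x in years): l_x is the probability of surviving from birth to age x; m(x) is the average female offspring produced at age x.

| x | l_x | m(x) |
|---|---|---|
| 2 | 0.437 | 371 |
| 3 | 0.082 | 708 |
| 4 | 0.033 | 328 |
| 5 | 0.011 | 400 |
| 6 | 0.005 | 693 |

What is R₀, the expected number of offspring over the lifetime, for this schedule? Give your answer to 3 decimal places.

238.872

R₀ = Σ l_x m(x):
  age 2: 0.437 × 371 = 162.1270
  age 3: 0.082 × 708 = 58.0560
  age 4: 0.033 × 328 = 10.8240
  age 5: 0.011 × 400 = 4.4000
  age 6: 0.005 × 693 = 3.4650
R₀ = 162.1270 + 58.0560 + 10.8240 + 4.4000 + 3.4650 = 238.8720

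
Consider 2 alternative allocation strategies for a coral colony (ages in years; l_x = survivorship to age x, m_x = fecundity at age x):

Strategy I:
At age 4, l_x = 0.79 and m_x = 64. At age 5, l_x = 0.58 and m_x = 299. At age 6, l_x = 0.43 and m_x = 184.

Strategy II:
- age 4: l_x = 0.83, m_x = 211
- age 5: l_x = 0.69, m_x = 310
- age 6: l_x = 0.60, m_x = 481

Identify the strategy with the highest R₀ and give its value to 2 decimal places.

677.63

Strategy I: R₀ = 0.79×64 + 0.58×299 + 0.43×184 = 303.1000
Strategy II: R₀ = 0.83×211 + 0.69×310 + 0.60×481 = 677.6300
Highest R₀: strategy II with 677.6300.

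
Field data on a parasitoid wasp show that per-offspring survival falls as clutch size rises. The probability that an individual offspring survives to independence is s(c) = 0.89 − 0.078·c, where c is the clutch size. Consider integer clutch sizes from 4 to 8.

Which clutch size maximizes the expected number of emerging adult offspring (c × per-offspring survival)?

6

Expected emerging adult offspring = c × s(c):
  c=4: 4 × 0.578 = 2.312
  c=5: 5 × 0.500 = 2.500
  c=6: 6 × 0.422 = 2.532
  c=7: 7 × 0.344 = 2.408
  c=8: 8 × 0.266 = 2.128
Maximum at c = 6 (2.532 emerging adult offspring).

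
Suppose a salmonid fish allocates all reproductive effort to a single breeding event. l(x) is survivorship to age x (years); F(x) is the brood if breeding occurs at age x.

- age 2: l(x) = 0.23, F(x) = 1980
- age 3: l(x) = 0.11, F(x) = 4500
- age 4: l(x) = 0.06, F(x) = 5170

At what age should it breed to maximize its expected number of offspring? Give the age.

Expected offspring if breeding at age x = l(x) × F(x):
  age 2: 0.23 × 1980 = 455.400
  age 3: 0.11 × 4500 = 495.000
  age 4: 0.06 × 5170 = 310.200
Maximum at age 3 (495.000).

3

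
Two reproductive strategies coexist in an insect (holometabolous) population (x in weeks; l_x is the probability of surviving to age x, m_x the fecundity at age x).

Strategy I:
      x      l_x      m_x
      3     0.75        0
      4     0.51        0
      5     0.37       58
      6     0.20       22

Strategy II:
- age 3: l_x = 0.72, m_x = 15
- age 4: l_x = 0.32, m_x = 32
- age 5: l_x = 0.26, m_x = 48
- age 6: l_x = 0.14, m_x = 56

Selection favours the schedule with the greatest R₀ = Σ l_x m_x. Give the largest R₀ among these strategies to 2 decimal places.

41.36

Strategy I: R₀ = 0.75×0 + 0.51×0 + 0.37×58 + 0.20×22 = 25.8600
Strategy II: R₀ = 0.72×15 + 0.32×32 + 0.26×48 + 0.14×56 = 41.3600
Highest R₀: strategy II with 41.3600.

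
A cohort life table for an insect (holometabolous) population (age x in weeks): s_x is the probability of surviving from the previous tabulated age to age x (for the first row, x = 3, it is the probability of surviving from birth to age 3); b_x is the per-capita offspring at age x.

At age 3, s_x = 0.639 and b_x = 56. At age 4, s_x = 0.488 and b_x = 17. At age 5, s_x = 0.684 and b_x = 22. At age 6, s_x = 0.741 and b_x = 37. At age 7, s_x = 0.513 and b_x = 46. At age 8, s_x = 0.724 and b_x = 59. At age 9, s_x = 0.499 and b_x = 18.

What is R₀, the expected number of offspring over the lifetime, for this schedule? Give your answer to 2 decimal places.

Survivorship from birth: l_x = s_3·s_4·…·s_x.
  l_3 = 0.63900
  l_4 = 0.31183
  l_5 = 0.21329
  l_6 = 0.15805
  l_7 = 0.08108
  l_8 = 0.05870
  l_9 = 0.02929
R₀ = Σ l_x b_x:
  age 3: 0.63900 × 56 = 35.7840
  age 4: 0.31183 × 17 = 5.3011
  age 5: 0.21329 × 22 = 4.6924
  age 6: 0.15805 × 37 = 5.8479
  age 7: 0.08108 × 46 = 3.7297
  age 8: 0.05870 × 59 = 3.4633
  age 9: 0.02929 × 18 = 0.5272
R₀ = 35.7840 + 5.3011 + 4.6924 + 5.8479 + 3.7297 + 3.4633 + 0.5272 = 59.3455

59.35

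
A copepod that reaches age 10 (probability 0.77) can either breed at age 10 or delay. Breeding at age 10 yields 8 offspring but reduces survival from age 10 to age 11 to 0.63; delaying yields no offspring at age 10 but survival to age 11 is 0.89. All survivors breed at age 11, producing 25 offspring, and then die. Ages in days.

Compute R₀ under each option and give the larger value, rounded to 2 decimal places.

18.29

breed at age 10: R₀ = 0.77 × (8 + 0.63 × 25) = 0.77 × 23.7500 = 18.2875
delay to age 11: R₀ = 0.77 × (0.89 × 25) = 0.77 × 22.2500 = 17.1325
Higher: breed at age 10 (18.2875).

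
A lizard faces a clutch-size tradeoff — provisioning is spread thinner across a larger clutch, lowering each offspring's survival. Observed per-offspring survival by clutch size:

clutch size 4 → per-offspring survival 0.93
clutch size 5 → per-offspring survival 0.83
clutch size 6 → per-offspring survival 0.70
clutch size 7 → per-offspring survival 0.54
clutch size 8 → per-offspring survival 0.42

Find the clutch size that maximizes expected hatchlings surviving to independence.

Expected hatchlings surviving to independence = c × s(c):
  c=4: 4 × 0.93 = 3.720
  c=5: 5 × 0.83 = 4.150
  c=6: 6 × 0.70 = 4.200
  c=7: 7 × 0.54 = 3.780
  c=8: 8 × 0.42 = 3.360
Maximum at c = 6 (4.200 hatchlings surviving to independence).

6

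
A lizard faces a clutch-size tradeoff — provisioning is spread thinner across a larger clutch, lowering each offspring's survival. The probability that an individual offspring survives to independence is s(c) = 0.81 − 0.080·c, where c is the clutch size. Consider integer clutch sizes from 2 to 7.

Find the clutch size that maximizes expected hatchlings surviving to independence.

5

Expected hatchlings surviving to independence = c × s(c):
  c=2: 2 × 0.650 = 1.300
  c=3: 3 × 0.570 = 1.710
  c=4: 4 × 0.490 = 1.960
  c=5: 5 × 0.410 = 2.050
  c=6: 6 × 0.330 = 1.980
  c=7: 7 × 0.250 = 1.750
Maximum at c = 5 (2.050 hatchlings surviving to independence).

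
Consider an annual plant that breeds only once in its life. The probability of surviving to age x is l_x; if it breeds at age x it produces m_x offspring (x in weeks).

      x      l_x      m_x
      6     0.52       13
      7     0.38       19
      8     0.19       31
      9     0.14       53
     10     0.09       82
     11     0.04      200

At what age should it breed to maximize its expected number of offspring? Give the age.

Expected offspring if breeding at age x = l_x × m_x:
  age 6: 0.52 × 13 = 6.760
  age 7: 0.38 × 19 = 7.220
  age 8: 0.19 × 31 = 5.890
  age 9: 0.14 × 53 = 7.420
  age 10: 0.09 × 82 = 7.380
  age 11: 0.04 × 200 = 8.000
Maximum at age 11 (8.000).

11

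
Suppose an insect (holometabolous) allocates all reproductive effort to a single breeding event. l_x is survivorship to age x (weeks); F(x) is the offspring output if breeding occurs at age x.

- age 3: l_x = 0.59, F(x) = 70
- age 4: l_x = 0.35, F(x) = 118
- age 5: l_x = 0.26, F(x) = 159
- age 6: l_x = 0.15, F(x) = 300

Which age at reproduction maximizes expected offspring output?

Expected offspring if breeding at age x = l_x × F(x):
  age 3: 0.59 × 70 = 41.300
  age 4: 0.35 × 118 = 41.300
  age 5: 0.26 × 159 = 41.340
  age 6: 0.15 × 300 = 45.000
Maximum at age 6 (45.000).

6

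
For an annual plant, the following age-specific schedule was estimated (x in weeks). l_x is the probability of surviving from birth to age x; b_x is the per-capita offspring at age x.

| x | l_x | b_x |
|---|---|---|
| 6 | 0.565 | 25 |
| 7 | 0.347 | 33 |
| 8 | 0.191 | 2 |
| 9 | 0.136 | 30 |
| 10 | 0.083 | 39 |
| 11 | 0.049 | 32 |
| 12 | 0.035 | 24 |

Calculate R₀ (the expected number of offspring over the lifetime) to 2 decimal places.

35.68

R₀ = Σ l_x b_x:
  age 6: 0.565 × 25 = 14.1250
  age 7: 0.347 × 33 = 11.4510
  age 8: 0.191 × 2 = 0.3820
  age 9: 0.136 × 30 = 4.0800
  age 10: 0.083 × 39 = 3.2370
  age 11: 0.049 × 32 = 1.5680
  age 12: 0.035 × 24 = 0.8400
R₀ = 14.1250 + 11.4510 + 0.3820 + 4.0800 + 3.2370 + 1.5680 + 0.8400 = 35.6830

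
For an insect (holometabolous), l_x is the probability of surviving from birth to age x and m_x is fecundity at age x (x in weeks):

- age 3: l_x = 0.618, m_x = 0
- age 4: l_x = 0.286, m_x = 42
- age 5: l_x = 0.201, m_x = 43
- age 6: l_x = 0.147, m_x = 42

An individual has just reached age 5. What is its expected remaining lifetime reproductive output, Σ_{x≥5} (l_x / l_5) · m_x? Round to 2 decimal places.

73.72

l_5 = 0.201. Conditional survival from age 5 to x is l_x / l_5.
  x=5: (0.201/0.201) × 43 = 43.0000
  x=6: (0.147/0.201) × 42 = 30.7164
Sum = 43.0000 + 30.7164 = 73.7164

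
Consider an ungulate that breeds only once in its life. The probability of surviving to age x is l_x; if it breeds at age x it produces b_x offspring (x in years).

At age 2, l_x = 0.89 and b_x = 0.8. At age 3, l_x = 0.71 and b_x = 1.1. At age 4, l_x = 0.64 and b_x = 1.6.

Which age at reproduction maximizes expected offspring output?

4

Expected offspring if breeding at age x = l_x × b_x:
  age 2: 0.89 × 0.8 = 0.712
  age 3: 0.71 × 1.1 = 0.781
  age 4: 0.64 × 1.6 = 1.024
Maximum at age 4 (1.024).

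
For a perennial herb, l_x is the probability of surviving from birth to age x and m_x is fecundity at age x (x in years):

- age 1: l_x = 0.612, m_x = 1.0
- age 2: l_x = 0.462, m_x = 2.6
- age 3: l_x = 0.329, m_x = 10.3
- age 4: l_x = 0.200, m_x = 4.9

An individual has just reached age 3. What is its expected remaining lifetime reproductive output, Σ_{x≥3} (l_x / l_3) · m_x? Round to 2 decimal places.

13.28

l_3 = 0.329. Conditional survival from age 3 to x is l_x / l_3.
  x=3: (0.329/0.329) × 10.3 = 10.3000
  x=4: (0.200/0.329) × 4.9 = 2.9787
Sum = 10.3000 + 2.9787 = 13.2787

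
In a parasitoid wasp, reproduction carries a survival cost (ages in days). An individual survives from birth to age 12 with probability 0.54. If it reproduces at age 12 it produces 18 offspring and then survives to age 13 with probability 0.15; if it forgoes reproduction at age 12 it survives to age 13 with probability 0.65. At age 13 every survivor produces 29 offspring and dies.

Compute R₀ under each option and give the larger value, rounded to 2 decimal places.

12.07

breed at age 12: R₀ = 0.54 × (18 + 0.15 × 29) = 0.54 × 22.3500 = 12.0690
delay to age 13: R₀ = 0.54 × (0.65 × 29) = 0.54 × 18.8500 = 10.1790
Higher: breed at age 12 (12.0690).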